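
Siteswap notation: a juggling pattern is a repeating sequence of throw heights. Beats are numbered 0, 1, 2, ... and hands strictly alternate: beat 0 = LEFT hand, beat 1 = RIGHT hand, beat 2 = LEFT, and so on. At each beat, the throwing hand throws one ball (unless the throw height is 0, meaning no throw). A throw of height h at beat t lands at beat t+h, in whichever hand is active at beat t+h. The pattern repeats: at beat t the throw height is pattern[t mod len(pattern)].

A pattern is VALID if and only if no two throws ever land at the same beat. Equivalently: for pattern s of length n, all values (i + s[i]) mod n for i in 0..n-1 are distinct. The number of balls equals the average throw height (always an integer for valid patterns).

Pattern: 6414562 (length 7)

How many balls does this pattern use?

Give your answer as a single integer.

Answer: 4

Derivation:
Pattern = [6, 4, 1, 4, 5, 6, 2], length n = 7
  position 0: throw height = 6, running sum = 6
  position 1: throw height = 4, running sum = 10
  position 2: throw height = 1, running sum = 11
  position 3: throw height = 4, running sum = 15
  position 4: throw height = 5, running sum = 20
  position 5: throw height = 6, running sum = 26
  position 6: throw height = 2, running sum = 28
Total sum = 28; balls = sum / n = 28 / 7 = 4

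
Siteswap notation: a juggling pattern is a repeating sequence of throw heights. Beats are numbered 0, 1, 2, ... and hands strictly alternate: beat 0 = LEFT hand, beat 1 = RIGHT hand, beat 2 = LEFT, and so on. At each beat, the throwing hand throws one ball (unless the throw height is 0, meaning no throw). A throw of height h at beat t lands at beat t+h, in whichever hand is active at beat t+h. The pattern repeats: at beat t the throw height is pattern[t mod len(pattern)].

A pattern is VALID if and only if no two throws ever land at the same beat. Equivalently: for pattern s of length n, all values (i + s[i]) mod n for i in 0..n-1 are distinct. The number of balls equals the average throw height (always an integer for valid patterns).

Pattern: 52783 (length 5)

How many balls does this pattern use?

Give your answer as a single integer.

Pattern = [5, 2, 7, 8, 3], length n = 5
  position 0: throw height = 5, running sum = 5
  position 1: throw height = 2, running sum = 7
  position 2: throw height = 7, running sum = 14
  position 3: throw height = 8, running sum = 22
  position 4: throw height = 3, running sum = 25
Total sum = 25; balls = sum / n = 25 / 5 = 5

Answer: 5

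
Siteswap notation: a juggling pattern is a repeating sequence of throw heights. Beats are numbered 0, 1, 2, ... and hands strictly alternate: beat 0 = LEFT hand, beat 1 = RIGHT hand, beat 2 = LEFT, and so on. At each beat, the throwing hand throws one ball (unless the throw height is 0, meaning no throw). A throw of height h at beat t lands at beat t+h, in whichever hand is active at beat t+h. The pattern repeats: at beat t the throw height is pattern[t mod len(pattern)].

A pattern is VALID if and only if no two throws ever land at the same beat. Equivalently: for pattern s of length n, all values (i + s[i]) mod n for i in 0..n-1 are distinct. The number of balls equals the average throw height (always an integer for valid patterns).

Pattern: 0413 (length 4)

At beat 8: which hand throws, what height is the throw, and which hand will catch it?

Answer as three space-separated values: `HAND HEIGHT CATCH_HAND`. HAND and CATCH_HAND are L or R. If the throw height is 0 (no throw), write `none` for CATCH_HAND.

Beat 8: 8 mod 2 = 0, so hand = L
Throw height = pattern[8 mod 4] = pattern[0] = 0

Answer: L 0 none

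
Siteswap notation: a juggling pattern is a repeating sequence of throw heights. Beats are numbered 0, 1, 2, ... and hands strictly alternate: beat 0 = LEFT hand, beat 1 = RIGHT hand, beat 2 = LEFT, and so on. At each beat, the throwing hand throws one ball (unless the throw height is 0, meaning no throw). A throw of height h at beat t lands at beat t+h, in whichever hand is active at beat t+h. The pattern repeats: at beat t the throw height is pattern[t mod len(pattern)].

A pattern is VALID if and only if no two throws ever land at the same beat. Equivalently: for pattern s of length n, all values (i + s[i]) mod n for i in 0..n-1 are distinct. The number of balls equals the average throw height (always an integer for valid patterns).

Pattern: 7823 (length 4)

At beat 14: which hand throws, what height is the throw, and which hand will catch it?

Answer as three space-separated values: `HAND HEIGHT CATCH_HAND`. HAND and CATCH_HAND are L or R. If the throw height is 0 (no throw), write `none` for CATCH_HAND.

Beat 14: 14 mod 2 = 0, so hand = L
Throw height = pattern[14 mod 4] = pattern[2] = 2
Lands at beat 14+2=16, 16 mod 2 = 0, so catch hand = L

Answer: L 2 L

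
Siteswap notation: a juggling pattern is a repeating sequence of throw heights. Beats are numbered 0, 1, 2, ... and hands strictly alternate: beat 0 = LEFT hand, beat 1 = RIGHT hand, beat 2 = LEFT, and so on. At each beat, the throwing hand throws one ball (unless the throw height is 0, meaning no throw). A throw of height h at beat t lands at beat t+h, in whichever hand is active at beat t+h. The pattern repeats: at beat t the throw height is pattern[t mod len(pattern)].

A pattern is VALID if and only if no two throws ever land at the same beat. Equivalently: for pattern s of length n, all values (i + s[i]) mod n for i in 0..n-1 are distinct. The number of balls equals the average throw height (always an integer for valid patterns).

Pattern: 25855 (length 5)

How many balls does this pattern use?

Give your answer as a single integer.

Pattern = [2, 5, 8, 5, 5], length n = 5
  position 0: throw height = 2, running sum = 2
  position 1: throw height = 5, running sum = 7
  position 2: throw height = 8, running sum = 15
  position 3: throw height = 5, running sum = 20
  position 4: throw height = 5, running sum = 25
Total sum = 25; balls = sum / n = 25 / 5 = 5

Answer: 5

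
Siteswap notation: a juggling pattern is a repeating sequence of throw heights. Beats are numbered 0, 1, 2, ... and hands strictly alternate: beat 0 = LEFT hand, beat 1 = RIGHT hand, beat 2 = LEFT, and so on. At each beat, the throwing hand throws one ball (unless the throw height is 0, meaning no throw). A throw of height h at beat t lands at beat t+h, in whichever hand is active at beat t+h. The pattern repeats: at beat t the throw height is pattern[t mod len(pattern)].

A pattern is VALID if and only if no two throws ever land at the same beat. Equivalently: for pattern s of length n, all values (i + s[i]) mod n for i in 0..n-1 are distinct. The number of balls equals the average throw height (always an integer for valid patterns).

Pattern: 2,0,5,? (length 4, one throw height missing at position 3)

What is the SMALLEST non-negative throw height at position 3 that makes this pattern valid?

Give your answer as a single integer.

Answer: 1

Derivation:
i=0: (0 + 2) mod 4 = 2
i=1: (1 + 0) mod 4 = 1
i=2: (2 + 5) mod 4 = 3
i=3: s[i]=? (unknown)
Known residues: [1, 2, 3]; need a permutation of 0..3, so missing residue r = 0
Need (3 + s) mod 4 = 0; smallest s = (0 - 3) mod 4 = 1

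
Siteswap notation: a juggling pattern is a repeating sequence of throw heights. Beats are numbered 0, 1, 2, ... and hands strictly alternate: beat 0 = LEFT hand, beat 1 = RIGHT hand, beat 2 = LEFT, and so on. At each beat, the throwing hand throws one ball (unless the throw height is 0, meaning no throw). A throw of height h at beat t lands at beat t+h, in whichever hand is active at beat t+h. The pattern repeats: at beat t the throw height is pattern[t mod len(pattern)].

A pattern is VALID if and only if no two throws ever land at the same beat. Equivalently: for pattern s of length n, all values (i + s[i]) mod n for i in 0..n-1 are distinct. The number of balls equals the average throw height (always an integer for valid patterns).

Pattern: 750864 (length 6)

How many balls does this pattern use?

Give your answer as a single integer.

Pattern = [7, 5, 0, 8, 6, 4], length n = 6
  position 0: throw height = 7, running sum = 7
  position 1: throw height = 5, running sum = 12
  position 2: throw height = 0, running sum = 12
  position 3: throw height = 8, running sum = 20
  position 4: throw height = 6, running sum = 26
  position 5: throw height = 4, running sum = 30
Total sum = 30; balls = sum / n = 30 / 6 = 5

Answer: 5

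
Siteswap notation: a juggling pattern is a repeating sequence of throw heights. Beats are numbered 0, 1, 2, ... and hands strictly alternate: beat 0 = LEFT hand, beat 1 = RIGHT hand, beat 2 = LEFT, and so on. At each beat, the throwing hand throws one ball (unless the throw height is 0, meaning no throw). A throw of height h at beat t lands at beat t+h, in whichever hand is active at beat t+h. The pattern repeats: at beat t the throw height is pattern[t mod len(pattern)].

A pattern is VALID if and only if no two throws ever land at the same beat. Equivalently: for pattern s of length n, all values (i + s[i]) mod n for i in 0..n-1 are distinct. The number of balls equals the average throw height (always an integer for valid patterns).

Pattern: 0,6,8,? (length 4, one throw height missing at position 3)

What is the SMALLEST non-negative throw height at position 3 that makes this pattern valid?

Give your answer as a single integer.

i=0: (0 + 0) mod 4 = 0
i=1: (1 + 6) mod 4 = 3
i=2: (2 + 8) mod 4 = 2
i=3: s[i]=? (unknown)
Known residues: [0, 2, 3]; need a permutation of 0..3, so missing residue r = 1
Need (3 + s) mod 4 = 1; smallest s = (1 - 3) mod 4 = 2

Answer: 2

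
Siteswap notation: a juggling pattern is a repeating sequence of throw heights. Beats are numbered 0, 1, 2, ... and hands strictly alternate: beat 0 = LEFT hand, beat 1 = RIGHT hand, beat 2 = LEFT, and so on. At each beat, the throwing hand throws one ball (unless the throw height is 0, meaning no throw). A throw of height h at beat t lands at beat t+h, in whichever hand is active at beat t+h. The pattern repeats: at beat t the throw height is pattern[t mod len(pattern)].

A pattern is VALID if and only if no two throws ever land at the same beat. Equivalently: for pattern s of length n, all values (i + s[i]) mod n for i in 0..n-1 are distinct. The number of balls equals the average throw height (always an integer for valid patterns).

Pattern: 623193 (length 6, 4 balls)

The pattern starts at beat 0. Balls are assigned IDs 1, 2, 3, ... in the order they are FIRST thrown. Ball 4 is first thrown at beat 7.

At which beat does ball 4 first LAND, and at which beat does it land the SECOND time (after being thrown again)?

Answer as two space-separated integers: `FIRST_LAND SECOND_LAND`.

Beat 0 (L): throw ball1 h=6 -> lands@6:L; in-air after throw: [b1@6:L]
Beat 1 (R): throw ball2 h=2 -> lands@3:R; in-air after throw: [b2@3:R b1@6:L]
Beat 2 (L): throw ball3 h=3 -> lands@5:R; in-air after throw: [b2@3:R b3@5:R b1@6:L]
Beat 3 (R): throw ball2 h=1 -> lands@4:L; in-air after throw: [b2@4:L b3@5:R b1@6:L]
Beat 4 (L): throw ball2 h=9 -> lands@13:R; in-air after throw: [b3@5:R b1@6:L b2@13:R]
Beat 5 (R): throw ball3 h=3 -> lands@8:L; in-air after throw: [b1@6:L b3@8:L b2@13:R]
Beat 6 (L): throw ball1 h=6 -> lands@12:L; in-air after throw: [b3@8:L b1@12:L b2@13:R]
Beat 7 (R): throw ball4 h=2 -> lands@9:R; in-air after throw: [b3@8:L b4@9:R b1@12:L b2@13:R]
Beat 8 (L): throw ball3 h=3 -> lands@11:R; in-air after throw: [b4@9:R b3@11:R b1@12:L b2@13:R]
Beat 9 (R): throw ball4 h=1 -> lands@10:L; in-air after throw: [b4@10:L b3@11:R b1@12:L b2@13:R]
Beat 10 (L): throw ball4 h=9 -> lands@19:R; in-air after throw: [b3@11:R b1@12:L b2@13:R b4@19:R]
Ball 4: thrown@7 h=2 -> first land @9; rethrown@9 h=1 -> second land @10

Answer: 9 10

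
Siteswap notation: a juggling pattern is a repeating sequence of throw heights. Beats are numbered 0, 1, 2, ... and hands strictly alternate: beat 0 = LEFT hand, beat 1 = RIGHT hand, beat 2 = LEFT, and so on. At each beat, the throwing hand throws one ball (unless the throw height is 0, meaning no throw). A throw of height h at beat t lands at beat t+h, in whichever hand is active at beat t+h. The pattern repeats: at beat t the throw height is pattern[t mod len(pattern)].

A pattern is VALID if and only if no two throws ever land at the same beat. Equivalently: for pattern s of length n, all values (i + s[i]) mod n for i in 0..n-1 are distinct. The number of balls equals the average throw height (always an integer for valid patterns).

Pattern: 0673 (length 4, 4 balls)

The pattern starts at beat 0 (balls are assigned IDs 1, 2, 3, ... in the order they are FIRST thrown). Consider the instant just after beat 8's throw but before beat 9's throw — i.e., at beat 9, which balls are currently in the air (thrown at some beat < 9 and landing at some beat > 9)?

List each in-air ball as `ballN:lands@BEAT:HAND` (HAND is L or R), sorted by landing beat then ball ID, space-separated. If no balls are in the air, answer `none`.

Beat 1 (R): throw ball1 h=6 -> lands@7:R; in-air after throw: [b1@7:R]
Beat 2 (L): throw ball2 h=7 -> lands@9:R; in-air after throw: [b1@7:R b2@9:R]
Beat 3 (R): throw ball3 h=3 -> lands@6:L; in-air after throw: [b3@6:L b1@7:R b2@9:R]
Beat 5 (R): throw ball4 h=6 -> lands@11:R; in-air after throw: [b3@6:L b1@7:R b2@9:R b4@11:R]
Beat 6 (L): throw ball3 h=7 -> lands@13:R; in-air after throw: [b1@7:R b2@9:R b4@11:R b3@13:R]
Beat 7 (R): throw ball1 h=3 -> lands@10:L; in-air after throw: [b2@9:R b1@10:L b4@11:R b3@13:R]
Beat 9 (R): throw ball2 h=6 -> lands@15:R; in-air after throw: [b1@10:L b4@11:R b3@13:R b2@15:R]

Answer: ball1:lands@10:L ball4:lands@11:R ball3:lands@13:R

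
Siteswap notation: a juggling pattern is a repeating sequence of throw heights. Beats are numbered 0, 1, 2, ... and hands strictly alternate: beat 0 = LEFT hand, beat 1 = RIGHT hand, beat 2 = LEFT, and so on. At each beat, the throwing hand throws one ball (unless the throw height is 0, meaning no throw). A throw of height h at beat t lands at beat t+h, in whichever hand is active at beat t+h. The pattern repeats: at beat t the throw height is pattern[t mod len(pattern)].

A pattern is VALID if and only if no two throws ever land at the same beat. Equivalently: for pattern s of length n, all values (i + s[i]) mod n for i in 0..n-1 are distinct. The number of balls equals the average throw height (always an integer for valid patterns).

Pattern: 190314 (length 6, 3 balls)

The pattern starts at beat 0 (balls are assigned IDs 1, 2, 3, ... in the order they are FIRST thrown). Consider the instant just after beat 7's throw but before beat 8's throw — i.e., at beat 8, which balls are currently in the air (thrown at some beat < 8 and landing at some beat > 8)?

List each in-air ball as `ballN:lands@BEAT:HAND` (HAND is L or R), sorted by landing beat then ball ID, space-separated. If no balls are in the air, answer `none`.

Beat 0 (L): throw ball1 h=1 -> lands@1:R; in-air after throw: [b1@1:R]
Beat 1 (R): throw ball1 h=9 -> lands@10:L; in-air after throw: [b1@10:L]
Beat 3 (R): throw ball2 h=3 -> lands@6:L; in-air after throw: [b2@6:L b1@10:L]
Beat 4 (L): throw ball3 h=1 -> lands@5:R; in-air after throw: [b3@5:R b2@6:L b1@10:L]
Beat 5 (R): throw ball3 h=4 -> lands@9:R; in-air after throw: [b2@6:L b3@9:R b1@10:L]
Beat 6 (L): throw ball2 h=1 -> lands@7:R; in-air after throw: [b2@7:R b3@9:R b1@10:L]
Beat 7 (R): throw ball2 h=9 -> lands@16:L; in-air after throw: [b3@9:R b1@10:L b2@16:L]

Answer: ball3:lands@9:R ball1:lands@10:L ball2:lands@16:L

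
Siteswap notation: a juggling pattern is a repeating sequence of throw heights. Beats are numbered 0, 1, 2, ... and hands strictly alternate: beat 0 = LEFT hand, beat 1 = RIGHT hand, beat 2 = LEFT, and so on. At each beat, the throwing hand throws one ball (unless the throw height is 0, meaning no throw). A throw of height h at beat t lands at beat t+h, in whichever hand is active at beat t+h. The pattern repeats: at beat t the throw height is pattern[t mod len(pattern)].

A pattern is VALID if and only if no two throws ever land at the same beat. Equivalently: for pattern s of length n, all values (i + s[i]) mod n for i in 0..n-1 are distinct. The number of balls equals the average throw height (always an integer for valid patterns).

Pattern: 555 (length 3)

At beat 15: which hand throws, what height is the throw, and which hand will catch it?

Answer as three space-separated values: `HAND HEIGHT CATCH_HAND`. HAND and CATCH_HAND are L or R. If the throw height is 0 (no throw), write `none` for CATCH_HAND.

Answer: R 5 L

Derivation:
Beat 15: 15 mod 2 = 1, so hand = R
Throw height = pattern[15 mod 3] = pattern[0] = 5
Lands at beat 15+5=20, 20 mod 2 = 0, so catch hand = L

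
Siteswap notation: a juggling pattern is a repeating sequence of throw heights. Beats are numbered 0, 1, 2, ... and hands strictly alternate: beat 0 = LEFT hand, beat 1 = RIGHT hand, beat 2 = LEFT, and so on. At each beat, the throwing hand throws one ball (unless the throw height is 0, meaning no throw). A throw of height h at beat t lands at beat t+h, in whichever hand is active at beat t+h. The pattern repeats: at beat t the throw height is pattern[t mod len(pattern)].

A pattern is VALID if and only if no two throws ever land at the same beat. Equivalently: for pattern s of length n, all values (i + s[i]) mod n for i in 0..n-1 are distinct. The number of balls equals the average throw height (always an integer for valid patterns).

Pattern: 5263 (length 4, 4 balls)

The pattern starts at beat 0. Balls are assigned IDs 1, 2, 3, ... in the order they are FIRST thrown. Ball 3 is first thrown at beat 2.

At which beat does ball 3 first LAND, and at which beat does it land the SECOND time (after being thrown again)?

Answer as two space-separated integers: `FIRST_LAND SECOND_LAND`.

Beat 0 (L): throw ball1 h=5 -> lands@5:R; in-air after throw: [b1@5:R]
Beat 1 (R): throw ball2 h=2 -> lands@3:R; in-air after throw: [b2@3:R b1@5:R]
Beat 2 (L): throw ball3 h=6 -> lands@8:L; in-air after throw: [b2@3:R b1@5:R b3@8:L]
Beat 3 (R): throw ball2 h=3 -> lands@6:L; in-air after throw: [b1@5:R b2@6:L b3@8:L]
Beat 4 (L): throw ball4 h=5 -> lands@9:R; in-air after throw: [b1@5:R b2@6:L b3@8:L b4@9:R]
Beat 5 (R): throw ball1 h=2 -> lands@7:R; in-air after throw: [b2@6:L b1@7:R b3@8:L b4@9:R]
Beat 6 (L): throw ball2 h=6 -> lands@12:L; in-air after throw: [b1@7:R b3@8:L b4@9:R b2@12:L]
Beat 7 (R): throw ball1 h=3 -> lands@10:L; in-air after throw: [b3@8:L b4@9:R b1@10:L b2@12:L]
Beat 8 (L): throw ball3 h=5 -> lands@13:R; in-air after throw: [b4@9:R b1@10:L b2@12:L b3@13:R]
Beat 9 (R): throw ball4 h=2 -> lands@11:R; in-air after throw: [b1@10:L b4@11:R b2@12:L b3@13:R]
Beat 10 (L): throw ball1 h=6 -> lands@16:L; in-air after throw: [b4@11:R b2@12:L b3@13:R b1@16:L]
Beat 11 (R): throw ball4 h=3 -> lands@14:L; in-air after throw: [b2@12:L b3@13:R b4@14:L b1@16:L]
Beat 12 (L): throw ball2 h=5 -> lands@17:R; in-air after throw: [b3@13:R b4@14:L b1@16:L b2@17:R]
Beat 13 (R): throw ball3 h=2 -> lands@15:R; in-air after throw: [b4@14:L b3@15:R b1@16:L b2@17:R]
Ball 3: thrown@2 h=6 -> first land @8; rethrown@8 h=5 -> second land @13

Answer: 8 13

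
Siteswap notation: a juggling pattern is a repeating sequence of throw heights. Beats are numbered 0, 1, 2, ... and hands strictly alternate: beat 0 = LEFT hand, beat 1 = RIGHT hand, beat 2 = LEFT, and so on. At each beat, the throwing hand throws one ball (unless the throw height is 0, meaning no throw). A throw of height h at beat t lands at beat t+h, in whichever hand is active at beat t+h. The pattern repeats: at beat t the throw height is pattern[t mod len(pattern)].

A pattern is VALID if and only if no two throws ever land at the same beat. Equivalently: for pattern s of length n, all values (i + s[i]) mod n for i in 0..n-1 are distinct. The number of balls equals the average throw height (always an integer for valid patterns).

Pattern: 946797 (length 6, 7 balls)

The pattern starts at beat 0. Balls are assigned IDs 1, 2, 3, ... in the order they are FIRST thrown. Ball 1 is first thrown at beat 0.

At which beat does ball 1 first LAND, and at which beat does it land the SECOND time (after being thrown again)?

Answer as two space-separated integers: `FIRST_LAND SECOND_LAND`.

Answer: 9 16

Derivation:
Beat 0 (L): throw ball1 h=9 -> lands@9:R; in-air after throw: [b1@9:R]
Beat 1 (R): throw ball2 h=4 -> lands@5:R; in-air after throw: [b2@5:R b1@9:R]
Beat 2 (L): throw ball3 h=6 -> lands@8:L; in-air after throw: [b2@5:R b3@8:L b1@9:R]
Beat 3 (R): throw ball4 h=7 -> lands@10:L; in-air after throw: [b2@5:R b3@8:L b1@9:R b4@10:L]
Beat 4 (L): throw ball5 h=9 -> lands@13:R; in-air after throw: [b2@5:R b3@8:L b1@9:R b4@10:L b5@13:R]
Beat 5 (R): throw ball2 h=7 -> lands@12:L; in-air after throw: [b3@8:L b1@9:R b4@10:L b2@12:L b5@13:R]
Beat 6 (L): throw ball6 h=9 -> lands@15:R; in-air after throw: [b3@8:L b1@9:R b4@10:L b2@12:L b5@13:R b6@15:R]
Beat 7 (R): throw ball7 h=4 -> lands@11:R; in-air after throw: [b3@8:L b1@9:R b4@10:L b7@11:R b2@12:L b5@13:R b6@15:R]
Beat 8 (L): throw ball3 h=6 -> lands@14:L; in-air after throw: [b1@9:R b4@10:L b7@11:R b2@12:L b5@13:R b3@14:L b6@15:R]
Beat 9 (R): throw ball1 h=7 -> lands@16:L; in-air after throw: [b4@10:L b7@11:R b2@12:L b5@13:R b3@14:L b6@15:R b1@16:L]
Beat 10 (L): throw ball4 h=9 -> lands@19:R; in-air after throw: [b7@11:R b2@12:L b5@13:R b3@14:L b6@15:R b1@16:L b4@19:R]
Beat 11 (R): throw ball7 h=7 -> lands@18:L; in-air after throw: [b2@12:L b5@13:R b3@14:L b6@15:R b1@16:L b7@18:L b4@19:R]
Beat 12 (L): throw ball2 h=9 -> lands@21:R; in-air after throw: [b5@13:R b3@14:L b6@15:R b1@16:L b7@18:L b4@19:R b2@21:R]
Beat 13 (R): throw ball5 h=4 -> lands@17:R; in-air after throw: [b3@14:L b6@15:R b1@16:L b5@17:R b7@18:L b4@19:R b2@21:R]
Beat 14 (L): throw ball3 h=6 -> lands@20:L; in-air after throw: [b6@15:R b1@16:L b5@17:R b7@18:L b4@19:R b3@20:L b2@21:R]
Beat 15 (R): throw ball6 h=7 -> lands@22:L; in-air after throw: [b1@16:L b5@17:R b7@18:L b4@19:R b3@20:L b2@21:R b6@22:L]
Beat 16 (L): throw ball1 h=9 -> lands@25:R; in-air after throw: [b5@17:R b7@18:L b4@19:R b3@20:L b2@21:R b6@22:L b1@25:R]
Ball 1: thrown@0 h=9 -> first land @9; rethrown@9 h=7 -> second land @16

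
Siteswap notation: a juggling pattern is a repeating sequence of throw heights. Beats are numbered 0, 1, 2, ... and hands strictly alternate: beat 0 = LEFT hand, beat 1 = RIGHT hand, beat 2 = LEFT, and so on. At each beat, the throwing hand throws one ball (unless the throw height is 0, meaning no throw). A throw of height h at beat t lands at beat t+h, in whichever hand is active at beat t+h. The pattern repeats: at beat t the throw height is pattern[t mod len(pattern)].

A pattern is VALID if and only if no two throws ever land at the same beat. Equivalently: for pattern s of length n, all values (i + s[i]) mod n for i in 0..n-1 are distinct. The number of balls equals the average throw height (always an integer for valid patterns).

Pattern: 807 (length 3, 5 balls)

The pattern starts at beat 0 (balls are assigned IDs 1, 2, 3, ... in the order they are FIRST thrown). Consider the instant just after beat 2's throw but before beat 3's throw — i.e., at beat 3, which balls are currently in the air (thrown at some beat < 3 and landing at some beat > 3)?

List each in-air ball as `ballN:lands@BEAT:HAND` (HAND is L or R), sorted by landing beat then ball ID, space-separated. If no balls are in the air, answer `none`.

Beat 0 (L): throw ball1 h=8 -> lands@8:L; in-air after throw: [b1@8:L]
Beat 2 (L): throw ball2 h=7 -> lands@9:R; in-air after throw: [b1@8:L b2@9:R]
Beat 3 (R): throw ball3 h=8 -> lands@11:R; in-air after throw: [b1@8:L b2@9:R b3@11:R]

Answer: ball1:lands@8:L ball2:lands@9:R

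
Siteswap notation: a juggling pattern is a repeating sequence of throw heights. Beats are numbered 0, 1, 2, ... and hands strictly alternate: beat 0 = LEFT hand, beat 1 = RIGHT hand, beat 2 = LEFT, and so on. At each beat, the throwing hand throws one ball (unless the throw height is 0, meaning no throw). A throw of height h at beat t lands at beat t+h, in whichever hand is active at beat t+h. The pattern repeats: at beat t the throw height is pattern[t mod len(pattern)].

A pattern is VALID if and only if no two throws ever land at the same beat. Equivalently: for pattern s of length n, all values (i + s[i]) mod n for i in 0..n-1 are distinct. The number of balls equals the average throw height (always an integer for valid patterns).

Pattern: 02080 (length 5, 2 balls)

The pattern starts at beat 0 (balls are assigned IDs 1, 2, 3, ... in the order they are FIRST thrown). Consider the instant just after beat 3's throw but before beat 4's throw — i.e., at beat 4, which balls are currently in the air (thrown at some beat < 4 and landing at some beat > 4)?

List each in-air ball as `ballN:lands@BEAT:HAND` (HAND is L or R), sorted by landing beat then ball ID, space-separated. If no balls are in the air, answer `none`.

Beat 1 (R): throw ball1 h=2 -> lands@3:R; in-air after throw: [b1@3:R]
Beat 3 (R): throw ball1 h=8 -> lands@11:R; in-air after throw: [b1@11:R]

Answer: ball1:lands@11:R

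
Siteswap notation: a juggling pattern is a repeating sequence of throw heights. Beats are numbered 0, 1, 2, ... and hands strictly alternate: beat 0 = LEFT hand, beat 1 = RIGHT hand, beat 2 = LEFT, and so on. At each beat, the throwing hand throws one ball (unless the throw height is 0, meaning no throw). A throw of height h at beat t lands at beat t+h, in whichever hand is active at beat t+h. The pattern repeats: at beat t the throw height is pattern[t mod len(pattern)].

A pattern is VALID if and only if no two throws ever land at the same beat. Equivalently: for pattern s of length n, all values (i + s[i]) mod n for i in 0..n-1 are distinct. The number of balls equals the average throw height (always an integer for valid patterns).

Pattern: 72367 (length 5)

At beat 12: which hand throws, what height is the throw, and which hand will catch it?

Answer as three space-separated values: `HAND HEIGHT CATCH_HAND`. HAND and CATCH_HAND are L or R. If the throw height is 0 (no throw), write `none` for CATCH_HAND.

Answer: L 3 R

Derivation:
Beat 12: 12 mod 2 = 0, so hand = L
Throw height = pattern[12 mod 5] = pattern[2] = 3
Lands at beat 12+3=15, 15 mod 2 = 1, so catch hand = R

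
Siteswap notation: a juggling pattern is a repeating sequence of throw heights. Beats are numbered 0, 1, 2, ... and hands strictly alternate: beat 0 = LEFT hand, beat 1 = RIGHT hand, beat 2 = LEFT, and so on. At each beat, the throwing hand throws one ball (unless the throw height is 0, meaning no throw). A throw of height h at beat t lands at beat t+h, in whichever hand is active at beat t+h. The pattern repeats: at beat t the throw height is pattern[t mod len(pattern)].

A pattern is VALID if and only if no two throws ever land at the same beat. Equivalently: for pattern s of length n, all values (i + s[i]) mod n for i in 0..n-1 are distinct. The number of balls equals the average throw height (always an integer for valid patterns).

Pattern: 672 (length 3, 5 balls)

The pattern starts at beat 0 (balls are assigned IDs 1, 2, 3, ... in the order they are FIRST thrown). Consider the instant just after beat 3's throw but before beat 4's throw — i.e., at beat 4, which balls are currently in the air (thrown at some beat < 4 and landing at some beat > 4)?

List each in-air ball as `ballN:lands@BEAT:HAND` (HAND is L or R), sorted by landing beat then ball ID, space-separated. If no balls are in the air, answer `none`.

Answer: ball1:lands@6:L ball2:lands@8:L ball4:lands@9:R

Derivation:
Beat 0 (L): throw ball1 h=6 -> lands@6:L; in-air after throw: [b1@6:L]
Beat 1 (R): throw ball2 h=7 -> lands@8:L; in-air after throw: [b1@6:L b2@8:L]
Beat 2 (L): throw ball3 h=2 -> lands@4:L; in-air after throw: [b3@4:L b1@6:L b2@8:L]
Beat 3 (R): throw ball4 h=6 -> lands@9:R; in-air after throw: [b3@4:L b1@6:L b2@8:L b4@9:R]
Beat 4 (L): throw ball3 h=7 -> lands@11:R; in-air after throw: [b1@6:L b2@8:L b4@9:R b3@11:R]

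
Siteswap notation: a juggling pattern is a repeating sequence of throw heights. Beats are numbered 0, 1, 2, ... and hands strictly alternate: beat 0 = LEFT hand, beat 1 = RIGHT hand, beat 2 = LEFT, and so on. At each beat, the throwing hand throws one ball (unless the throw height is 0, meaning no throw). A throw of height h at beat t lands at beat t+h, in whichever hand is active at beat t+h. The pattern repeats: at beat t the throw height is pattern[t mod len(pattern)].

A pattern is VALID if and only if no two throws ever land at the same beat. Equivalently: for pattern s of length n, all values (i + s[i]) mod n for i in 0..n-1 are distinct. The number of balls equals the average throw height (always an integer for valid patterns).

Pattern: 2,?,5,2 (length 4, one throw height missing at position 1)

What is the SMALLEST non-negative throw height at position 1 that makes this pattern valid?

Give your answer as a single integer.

i=0: (0 + 2) mod 4 = 2
i=1: s[i]=? (unknown)
i=2: (2 + 5) mod 4 = 3
i=3: (3 + 2) mod 4 = 1
Known residues: [1, 2, 3]; need a permutation of 0..3, so missing residue r = 0
Need (1 + s) mod 4 = 0; smallest s = (0 - 1) mod 4 = 3

Answer: 3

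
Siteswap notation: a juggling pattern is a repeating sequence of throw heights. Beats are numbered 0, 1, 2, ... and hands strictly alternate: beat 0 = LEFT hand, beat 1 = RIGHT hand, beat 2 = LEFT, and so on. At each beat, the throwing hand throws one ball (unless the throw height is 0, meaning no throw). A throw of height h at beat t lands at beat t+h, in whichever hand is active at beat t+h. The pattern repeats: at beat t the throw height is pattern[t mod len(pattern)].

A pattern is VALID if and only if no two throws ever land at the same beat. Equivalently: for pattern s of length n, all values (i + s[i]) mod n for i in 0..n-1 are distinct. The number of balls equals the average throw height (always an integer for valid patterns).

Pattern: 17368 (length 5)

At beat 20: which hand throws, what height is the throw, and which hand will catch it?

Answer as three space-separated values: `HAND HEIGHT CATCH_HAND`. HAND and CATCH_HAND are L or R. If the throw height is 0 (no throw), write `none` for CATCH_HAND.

Answer: L 1 R

Derivation:
Beat 20: 20 mod 2 = 0, so hand = L
Throw height = pattern[20 mod 5] = pattern[0] = 1
Lands at beat 20+1=21, 21 mod 2 = 1, so catch hand = R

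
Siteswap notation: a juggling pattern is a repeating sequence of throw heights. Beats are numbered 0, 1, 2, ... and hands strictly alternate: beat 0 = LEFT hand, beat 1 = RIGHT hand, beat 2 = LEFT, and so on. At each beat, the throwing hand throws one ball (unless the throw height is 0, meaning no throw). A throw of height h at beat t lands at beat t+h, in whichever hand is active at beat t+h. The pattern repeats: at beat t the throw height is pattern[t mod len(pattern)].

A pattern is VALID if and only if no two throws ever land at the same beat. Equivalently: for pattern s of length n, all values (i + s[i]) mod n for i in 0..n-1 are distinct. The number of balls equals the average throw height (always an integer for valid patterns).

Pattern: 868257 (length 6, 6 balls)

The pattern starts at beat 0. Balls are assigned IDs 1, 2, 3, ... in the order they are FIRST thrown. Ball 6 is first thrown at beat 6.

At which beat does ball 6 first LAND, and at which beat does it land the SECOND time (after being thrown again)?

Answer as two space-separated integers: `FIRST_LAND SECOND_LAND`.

Answer: 14 22

Derivation:
Beat 0 (L): throw ball1 h=8 -> lands@8:L; in-air after throw: [b1@8:L]
Beat 1 (R): throw ball2 h=6 -> lands@7:R; in-air after throw: [b2@7:R b1@8:L]
Beat 2 (L): throw ball3 h=8 -> lands@10:L; in-air after throw: [b2@7:R b1@8:L b3@10:L]
Beat 3 (R): throw ball4 h=2 -> lands@5:R; in-air after throw: [b4@5:R b2@7:R b1@8:L b3@10:L]
Beat 4 (L): throw ball5 h=5 -> lands@9:R; in-air after throw: [b4@5:R b2@7:R b1@8:L b5@9:R b3@10:L]
Beat 5 (R): throw ball4 h=7 -> lands@12:L; in-air after throw: [b2@7:R b1@8:L b5@9:R b3@10:L b4@12:L]
Beat 6 (L): throw ball6 h=8 -> lands@14:L; in-air after throw: [b2@7:R b1@8:L b5@9:R b3@10:L b4@12:L b6@14:L]
Beat 7 (R): throw ball2 h=6 -> lands@13:R; in-air after throw: [b1@8:L b5@9:R b3@10:L b4@12:L b2@13:R b6@14:L]
Beat 8 (L): throw ball1 h=8 -> lands@16:L; in-air after throw: [b5@9:R b3@10:L b4@12:L b2@13:R b6@14:L b1@16:L]
Beat 9 (R): throw ball5 h=2 -> lands@11:R; in-air after throw: [b3@10:L b5@11:R b4@12:L b2@13:R b6@14:L b1@16:L]
Beat 10 (L): throw ball3 h=5 -> lands@15:R; in-air after throw: [b5@11:R b4@12:L b2@13:R b6@14:L b3@15:R b1@16:L]
Beat 11 (R): throw ball5 h=7 -> lands@18:L; in-air after throw: [b4@12:L b2@13:R b6@14:L b3@15:R b1@16:L b5@18:L]
Beat 12 (L): throw ball4 h=8 -> lands@20:L; in-air after throw: [b2@13:R b6@14:L b3@15:R b1@16:L b5@18:L b4@20:L]
Beat 13 (R): throw ball2 h=6 -> lands@19:R; in-air after throw: [b6@14:L b3@15:R b1@16:L b5@18:L b2@19:R b4@20:L]
Beat 14 (L): throw ball6 h=8 -> lands@22:L; in-air after throw: [b3@15:R b1@16:L b5@18:L b2@19:R b4@20:L b6@22:L]
Beat 15 (R): throw ball3 h=2 -> lands@17:R; in-air after throw: [b1@16:L b3@17:R b5@18:L b2@19:R b4@20:L b6@22:L]
Beat 16 (L): throw ball1 h=5 -> lands@21:R; in-air after throw: [b3@17:R b5@18:L b2@19:R b4@20:L b1@21:R b6@22:L]
Beat 17 (R): throw ball3 h=7 -> lands@24:L; in-air after throw: [b5@18:L b2@19:R b4@20:L b1@21:R b6@22:L b3@24:L]
Beat 18 (L): throw ball5 h=8 -> lands@26:L; in-air after throw: [b2@19:R b4@20:L b1@21:R b6@22:L b3@24:L b5@26:L]
Beat 19 (R): throw ball2 h=6 -> lands@25:R; in-air after throw: [b4@20:L b1@21:R b6@22:L b3@24:L b2@25:R b5@26:L]
Beat 20 (L): throw ball4 h=8 -> lands@28:L; in-air after throw: [b1@21:R b6@22:L b3@24:L b2@25:R b5@26:L b4@28:L]
Beat 21 (R): throw ball1 h=2 -> lands@23:R; in-air after throw: [b6@22:L b1@23:R b3@24:L b2@25:R b5@26:L b4@28:L]
Beat 22 (L): throw ball6 h=5 -> lands@27:R; in-air after throw: [b1@23:R b3@24:L b2@25:R b5@26:L b6@27:R b4@28:L]
Ball 6: thrown@6 h=8 -> first land @14; rethrown@14 h=8 -> second land @22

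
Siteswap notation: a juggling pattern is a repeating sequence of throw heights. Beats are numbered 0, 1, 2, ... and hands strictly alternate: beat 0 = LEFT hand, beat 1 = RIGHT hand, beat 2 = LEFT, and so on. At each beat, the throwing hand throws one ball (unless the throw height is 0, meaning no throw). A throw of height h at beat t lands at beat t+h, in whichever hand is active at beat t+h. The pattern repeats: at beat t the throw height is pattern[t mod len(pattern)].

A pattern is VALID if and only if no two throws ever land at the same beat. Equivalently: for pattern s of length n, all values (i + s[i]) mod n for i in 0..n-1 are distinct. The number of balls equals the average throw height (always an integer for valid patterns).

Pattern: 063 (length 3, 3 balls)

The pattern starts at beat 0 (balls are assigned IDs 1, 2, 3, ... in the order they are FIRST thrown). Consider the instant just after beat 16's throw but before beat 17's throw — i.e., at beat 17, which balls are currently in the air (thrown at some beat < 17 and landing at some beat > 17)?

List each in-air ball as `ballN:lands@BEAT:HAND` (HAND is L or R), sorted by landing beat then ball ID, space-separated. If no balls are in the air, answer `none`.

Answer: ball1:lands@19:R ball3:lands@22:L

Derivation:
Beat 1 (R): throw ball1 h=6 -> lands@7:R; in-air after throw: [b1@7:R]
Beat 2 (L): throw ball2 h=3 -> lands@5:R; in-air after throw: [b2@5:R b1@7:R]
Beat 4 (L): throw ball3 h=6 -> lands@10:L; in-air after throw: [b2@5:R b1@7:R b3@10:L]
Beat 5 (R): throw ball2 h=3 -> lands@8:L; in-air after throw: [b1@7:R b2@8:L b3@10:L]
Beat 7 (R): throw ball1 h=6 -> lands@13:R; in-air after throw: [b2@8:L b3@10:L b1@13:R]
Beat 8 (L): throw ball2 h=3 -> lands@11:R; in-air after throw: [b3@10:L b2@11:R b1@13:R]
Beat 10 (L): throw ball3 h=6 -> lands@16:L; in-air after throw: [b2@11:R b1@13:R b3@16:L]
Beat 11 (R): throw ball2 h=3 -> lands@14:L; in-air after throw: [b1@13:R b2@14:L b3@16:L]
Beat 13 (R): throw ball1 h=6 -> lands@19:R; in-air after throw: [b2@14:L b3@16:L b1@19:R]
Beat 14 (L): throw ball2 h=3 -> lands@17:R; in-air after throw: [b3@16:L b2@17:R b1@19:R]
Beat 16 (L): throw ball3 h=6 -> lands@22:L; in-air after throw: [b2@17:R b1@19:R b3@22:L]
Beat 17 (R): throw ball2 h=3 -> lands@20:L; in-air after throw: [b1@19:R b2@20:L b3@22:L]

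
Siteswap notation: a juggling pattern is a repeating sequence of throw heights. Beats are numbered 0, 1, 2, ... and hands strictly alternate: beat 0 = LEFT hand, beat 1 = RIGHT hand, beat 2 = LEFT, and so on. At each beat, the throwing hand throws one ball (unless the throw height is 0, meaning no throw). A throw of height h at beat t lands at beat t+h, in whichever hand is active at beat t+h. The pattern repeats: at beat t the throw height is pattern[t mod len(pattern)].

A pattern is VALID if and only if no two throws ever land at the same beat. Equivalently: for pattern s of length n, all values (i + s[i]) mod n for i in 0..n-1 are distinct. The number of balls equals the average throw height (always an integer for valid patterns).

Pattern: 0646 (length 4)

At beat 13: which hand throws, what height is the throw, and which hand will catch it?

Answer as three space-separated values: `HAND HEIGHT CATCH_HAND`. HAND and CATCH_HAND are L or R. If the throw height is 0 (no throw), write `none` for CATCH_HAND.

Beat 13: 13 mod 2 = 1, so hand = R
Throw height = pattern[13 mod 4] = pattern[1] = 6
Lands at beat 13+6=19, 19 mod 2 = 1, so catch hand = R

Answer: R 6 R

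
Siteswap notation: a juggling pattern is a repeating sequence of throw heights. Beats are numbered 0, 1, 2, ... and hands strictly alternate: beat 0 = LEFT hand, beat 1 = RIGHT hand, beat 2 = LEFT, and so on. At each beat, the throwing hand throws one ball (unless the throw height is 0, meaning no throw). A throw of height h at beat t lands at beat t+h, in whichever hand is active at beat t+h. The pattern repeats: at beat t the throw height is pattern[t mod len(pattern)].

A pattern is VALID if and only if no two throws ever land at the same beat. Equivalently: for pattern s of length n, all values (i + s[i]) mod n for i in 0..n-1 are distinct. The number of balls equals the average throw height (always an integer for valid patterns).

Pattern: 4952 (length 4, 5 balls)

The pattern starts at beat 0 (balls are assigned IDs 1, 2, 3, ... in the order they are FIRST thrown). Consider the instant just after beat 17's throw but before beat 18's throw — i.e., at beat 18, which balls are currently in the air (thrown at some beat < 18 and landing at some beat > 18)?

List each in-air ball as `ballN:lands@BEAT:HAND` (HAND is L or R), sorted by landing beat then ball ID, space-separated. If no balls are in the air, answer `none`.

Answer: ball4:lands@19:R ball1:lands@20:L ball5:lands@22:L ball2:lands@26:L

Derivation:
Beat 0 (L): throw ball1 h=4 -> lands@4:L; in-air after throw: [b1@4:L]
Beat 1 (R): throw ball2 h=9 -> lands@10:L; in-air after throw: [b1@4:L b2@10:L]
Beat 2 (L): throw ball3 h=5 -> lands@7:R; in-air after throw: [b1@4:L b3@7:R b2@10:L]
Beat 3 (R): throw ball4 h=2 -> lands@5:R; in-air after throw: [b1@4:L b4@5:R b3@7:R b2@10:L]
Beat 4 (L): throw ball1 h=4 -> lands@8:L; in-air after throw: [b4@5:R b3@7:R b1@8:L b2@10:L]
Beat 5 (R): throw ball4 h=9 -> lands@14:L; in-air after throw: [b3@7:R b1@8:L b2@10:L b4@14:L]
Beat 6 (L): throw ball5 h=5 -> lands@11:R; in-air after throw: [b3@7:R b1@8:L b2@10:L b5@11:R b4@14:L]
Beat 7 (R): throw ball3 h=2 -> lands@9:R; in-air after throw: [b1@8:L b3@9:R b2@10:L b5@11:R b4@14:L]
Beat 8 (L): throw ball1 h=4 -> lands@12:L; in-air after throw: [b3@9:R b2@10:L b5@11:R b1@12:L b4@14:L]
Beat 9 (R): throw ball3 h=9 -> lands@18:L; in-air after throw: [b2@10:L b5@11:R b1@12:L b4@14:L b3@18:L]
Beat 10 (L): throw ball2 h=5 -> lands@15:R; in-air after throw: [b5@11:R b1@12:L b4@14:L b2@15:R b3@18:L]
Beat 11 (R): throw ball5 h=2 -> lands@13:R; in-air after throw: [b1@12:L b5@13:R b4@14:L b2@15:R b3@18:L]
Beat 12 (L): throw ball1 h=4 -> lands@16:L; in-air after throw: [b5@13:R b4@14:L b2@15:R b1@16:L b3@18:L]
Beat 13 (R): throw ball5 h=9 -> lands@22:L; in-air after throw: [b4@14:L b2@15:R b1@16:L b3@18:L b5@22:L]
Beat 14 (L): throw ball4 h=5 -> lands@19:R; in-air after throw: [b2@15:R b1@16:L b3@18:L b4@19:R b5@22:L]
Beat 15 (R): throw ball2 h=2 -> lands@17:R; in-air after throw: [b1@16:L b2@17:R b3@18:L b4@19:R b5@22:L]
Beat 16 (L): throw ball1 h=4 -> lands@20:L; in-air after throw: [b2@17:R b3@18:L b4@19:R b1@20:L b5@22:L]
Beat 17 (R): throw ball2 h=9 -> lands@26:L; in-air after throw: [b3@18:L b4@19:R b1@20:L b5@22:L b2@26:L]
Beat 18 (L): throw ball3 h=5 -> lands@23:R; in-air after throw: [b4@19:R b1@20:L b5@22:L b3@23:R b2@26:L]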